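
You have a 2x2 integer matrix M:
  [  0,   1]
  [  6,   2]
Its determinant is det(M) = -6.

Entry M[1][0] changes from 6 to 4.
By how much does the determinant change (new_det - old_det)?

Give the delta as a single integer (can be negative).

Answer: 2

Derivation:
Cofactor C_10 = -1
Entry delta = 4 - 6 = -2
Det delta = entry_delta * cofactor = -2 * -1 = 2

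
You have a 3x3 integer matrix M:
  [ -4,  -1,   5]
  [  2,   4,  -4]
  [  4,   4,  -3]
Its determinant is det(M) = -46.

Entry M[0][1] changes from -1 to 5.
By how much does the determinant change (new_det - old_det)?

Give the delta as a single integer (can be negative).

Answer: -60

Derivation:
Cofactor C_01 = -10
Entry delta = 5 - -1 = 6
Det delta = entry_delta * cofactor = 6 * -10 = -60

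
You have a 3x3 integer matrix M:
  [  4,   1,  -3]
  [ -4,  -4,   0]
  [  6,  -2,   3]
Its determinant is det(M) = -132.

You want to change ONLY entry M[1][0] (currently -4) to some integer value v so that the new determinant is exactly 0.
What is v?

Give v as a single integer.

Answer: 40

Derivation:
det is linear in entry M[1][0]: det = old_det + (v - -4) * C_10
Cofactor C_10 = 3
Want det = 0: -132 + (v - -4) * 3 = 0
  (v - -4) = 132 / 3 = 44
  v = -4 + (44) = 40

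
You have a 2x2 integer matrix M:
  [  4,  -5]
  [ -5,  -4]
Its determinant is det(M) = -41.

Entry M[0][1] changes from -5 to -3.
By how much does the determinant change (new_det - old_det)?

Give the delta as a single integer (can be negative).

Answer: 10

Derivation:
Cofactor C_01 = 5
Entry delta = -3 - -5 = 2
Det delta = entry_delta * cofactor = 2 * 5 = 10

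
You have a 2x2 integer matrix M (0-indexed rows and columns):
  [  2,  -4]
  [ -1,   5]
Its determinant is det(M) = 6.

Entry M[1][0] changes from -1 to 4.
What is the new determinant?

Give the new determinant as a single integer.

det is linear in row 1: changing M[1][0] by delta changes det by delta * cofactor(1,0).
Cofactor C_10 = (-1)^(1+0) * minor(1,0) = 4
Entry delta = 4 - -1 = 5
Det delta = 5 * 4 = 20
New det = 6 + 20 = 26

Answer: 26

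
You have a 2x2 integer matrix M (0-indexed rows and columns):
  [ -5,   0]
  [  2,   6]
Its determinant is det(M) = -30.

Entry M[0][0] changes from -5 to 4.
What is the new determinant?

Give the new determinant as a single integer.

det is linear in row 0: changing M[0][0] by delta changes det by delta * cofactor(0,0).
Cofactor C_00 = (-1)^(0+0) * minor(0,0) = 6
Entry delta = 4 - -5 = 9
Det delta = 9 * 6 = 54
New det = -30 + 54 = 24

Answer: 24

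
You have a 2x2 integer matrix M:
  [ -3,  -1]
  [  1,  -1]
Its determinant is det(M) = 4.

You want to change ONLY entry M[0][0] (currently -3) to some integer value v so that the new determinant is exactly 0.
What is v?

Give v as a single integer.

det is linear in entry M[0][0]: det = old_det + (v - -3) * C_00
Cofactor C_00 = -1
Want det = 0: 4 + (v - -3) * -1 = 0
  (v - -3) = -4 / -1 = 4
  v = -3 + (4) = 1

Answer: 1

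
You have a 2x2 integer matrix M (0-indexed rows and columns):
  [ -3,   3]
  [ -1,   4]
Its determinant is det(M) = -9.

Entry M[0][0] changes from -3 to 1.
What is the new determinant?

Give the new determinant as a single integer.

det is linear in row 0: changing M[0][0] by delta changes det by delta * cofactor(0,0).
Cofactor C_00 = (-1)^(0+0) * minor(0,0) = 4
Entry delta = 1 - -3 = 4
Det delta = 4 * 4 = 16
New det = -9 + 16 = 7

Answer: 7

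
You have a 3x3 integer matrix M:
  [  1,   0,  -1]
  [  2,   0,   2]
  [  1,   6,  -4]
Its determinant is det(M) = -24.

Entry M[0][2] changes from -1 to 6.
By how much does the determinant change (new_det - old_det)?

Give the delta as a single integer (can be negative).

Cofactor C_02 = 12
Entry delta = 6 - -1 = 7
Det delta = entry_delta * cofactor = 7 * 12 = 84

Answer: 84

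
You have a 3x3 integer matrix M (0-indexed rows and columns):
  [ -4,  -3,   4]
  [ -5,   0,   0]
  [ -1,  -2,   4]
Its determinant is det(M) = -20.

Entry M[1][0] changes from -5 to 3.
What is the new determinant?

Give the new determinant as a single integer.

Answer: 12

Derivation:
det is linear in row 1: changing M[1][0] by delta changes det by delta * cofactor(1,0).
Cofactor C_10 = (-1)^(1+0) * minor(1,0) = 4
Entry delta = 3 - -5 = 8
Det delta = 8 * 4 = 32
New det = -20 + 32 = 12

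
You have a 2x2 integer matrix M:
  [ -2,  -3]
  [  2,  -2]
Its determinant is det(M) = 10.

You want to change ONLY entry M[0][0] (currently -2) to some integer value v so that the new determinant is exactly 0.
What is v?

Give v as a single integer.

Answer: 3

Derivation:
det is linear in entry M[0][0]: det = old_det + (v - -2) * C_00
Cofactor C_00 = -2
Want det = 0: 10 + (v - -2) * -2 = 0
  (v - -2) = -10 / -2 = 5
  v = -2 + (5) = 3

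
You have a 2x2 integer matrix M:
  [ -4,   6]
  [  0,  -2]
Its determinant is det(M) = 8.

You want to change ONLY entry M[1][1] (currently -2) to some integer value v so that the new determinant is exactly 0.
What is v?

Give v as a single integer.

Answer: 0

Derivation:
det is linear in entry M[1][1]: det = old_det + (v - -2) * C_11
Cofactor C_11 = -4
Want det = 0: 8 + (v - -2) * -4 = 0
  (v - -2) = -8 / -4 = 2
  v = -2 + (2) = 0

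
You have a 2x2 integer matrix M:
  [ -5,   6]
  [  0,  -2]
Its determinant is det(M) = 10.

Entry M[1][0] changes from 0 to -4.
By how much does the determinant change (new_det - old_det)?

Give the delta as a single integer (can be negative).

Answer: 24

Derivation:
Cofactor C_10 = -6
Entry delta = -4 - 0 = -4
Det delta = entry_delta * cofactor = -4 * -6 = 24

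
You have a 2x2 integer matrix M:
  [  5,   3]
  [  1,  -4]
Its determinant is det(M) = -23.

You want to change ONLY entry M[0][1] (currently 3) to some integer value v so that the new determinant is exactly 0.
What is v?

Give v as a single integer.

det is linear in entry M[0][1]: det = old_det + (v - 3) * C_01
Cofactor C_01 = -1
Want det = 0: -23 + (v - 3) * -1 = 0
  (v - 3) = 23 / -1 = -23
  v = 3 + (-23) = -20

Answer: -20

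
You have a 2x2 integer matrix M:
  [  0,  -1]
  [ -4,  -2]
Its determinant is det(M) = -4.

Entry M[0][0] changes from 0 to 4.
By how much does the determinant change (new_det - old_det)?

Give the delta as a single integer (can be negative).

Cofactor C_00 = -2
Entry delta = 4 - 0 = 4
Det delta = entry_delta * cofactor = 4 * -2 = -8

Answer: -8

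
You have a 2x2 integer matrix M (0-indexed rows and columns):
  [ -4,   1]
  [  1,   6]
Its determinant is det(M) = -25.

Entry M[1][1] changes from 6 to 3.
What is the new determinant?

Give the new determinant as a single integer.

Answer: -13

Derivation:
det is linear in row 1: changing M[1][1] by delta changes det by delta * cofactor(1,1).
Cofactor C_11 = (-1)^(1+1) * minor(1,1) = -4
Entry delta = 3 - 6 = -3
Det delta = -3 * -4 = 12
New det = -25 + 12 = -13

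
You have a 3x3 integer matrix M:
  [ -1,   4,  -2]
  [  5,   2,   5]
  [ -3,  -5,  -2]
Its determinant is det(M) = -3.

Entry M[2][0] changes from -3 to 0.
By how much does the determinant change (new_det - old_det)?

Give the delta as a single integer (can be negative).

Answer: 72

Derivation:
Cofactor C_20 = 24
Entry delta = 0 - -3 = 3
Det delta = entry_delta * cofactor = 3 * 24 = 72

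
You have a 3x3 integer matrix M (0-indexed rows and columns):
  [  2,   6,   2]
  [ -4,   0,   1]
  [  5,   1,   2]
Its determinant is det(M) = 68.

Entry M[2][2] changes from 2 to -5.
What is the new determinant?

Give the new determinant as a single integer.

det is linear in row 2: changing M[2][2] by delta changes det by delta * cofactor(2,2).
Cofactor C_22 = (-1)^(2+2) * minor(2,2) = 24
Entry delta = -5 - 2 = -7
Det delta = -7 * 24 = -168
New det = 68 + -168 = -100

Answer: -100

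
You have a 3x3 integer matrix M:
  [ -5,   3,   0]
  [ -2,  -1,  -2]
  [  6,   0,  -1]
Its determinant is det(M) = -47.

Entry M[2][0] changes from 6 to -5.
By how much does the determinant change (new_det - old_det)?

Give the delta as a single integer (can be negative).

Cofactor C_20 = -6
Entry delta = -5 - 6 = -11
Det delta = entry_delta * cofactor = -11 * -6 = 66

Answer: 66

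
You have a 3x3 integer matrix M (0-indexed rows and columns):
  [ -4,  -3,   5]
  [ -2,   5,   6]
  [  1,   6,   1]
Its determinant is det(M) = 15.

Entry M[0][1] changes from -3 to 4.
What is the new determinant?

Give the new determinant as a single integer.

det is linear in row 0: changing M[0][1] by delta changes det by delta * cofactor(0,1).
Cofactor C_01 = (-1)^(0+1) * minor(0,1) = 8
Entry delta = 4 - -3 = 7
Det delta = 7 * 8 = 56
New det = 15 + 56 = 71

Answer: 71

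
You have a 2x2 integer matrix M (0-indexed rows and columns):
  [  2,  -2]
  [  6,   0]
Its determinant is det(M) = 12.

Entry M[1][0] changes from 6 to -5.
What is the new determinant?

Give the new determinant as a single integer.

Answer: -10

Derivation:
det is linear in row 1: changing M[1][0] by delta changes det by delta * cofactor(1,0).
Cofactor C_10 = (-1)^(1+0) * minor(1,0) = 2
Entry delta = -5 - 6 = -11
Det delta = -11 * 2 = -22
New det = 12 + -22 = -10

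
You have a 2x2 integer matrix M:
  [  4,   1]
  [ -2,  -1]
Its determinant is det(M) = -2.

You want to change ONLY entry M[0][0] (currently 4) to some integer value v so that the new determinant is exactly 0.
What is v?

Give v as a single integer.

Answer: 2

Derivation:
det is linear in entry M[0][0]: det = old_det + (v - 4) * C_00
Cofactor C_00 = -1
Want det = 0: -2 + (v - 4) * -1 = 0
  (v - 4) = 2 / -1 = -2
  v = 4 + (-2) = 2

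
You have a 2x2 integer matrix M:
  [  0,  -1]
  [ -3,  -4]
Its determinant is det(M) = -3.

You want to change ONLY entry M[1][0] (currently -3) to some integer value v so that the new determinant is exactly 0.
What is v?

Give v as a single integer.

det is linear in entry M[1][0]: det = old_det + (v - -3) * C_10
Cofactor C_10 = 1
Want det = 0: -3 + (v - -3) * 1 = 0
  (v - -3) = 3 / 1 = 3
  v = -3 + (3) = 0

Answer: 0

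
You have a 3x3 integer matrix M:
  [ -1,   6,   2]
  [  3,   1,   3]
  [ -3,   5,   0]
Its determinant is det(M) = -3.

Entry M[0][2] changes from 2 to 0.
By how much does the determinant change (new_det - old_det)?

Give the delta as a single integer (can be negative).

Answer: -36

Derivation:
Cofactor C_02 = 18
Entry delta = 0 - 2 = -2
Det delta = entry_delta * cofactor = -2 * 18 = -36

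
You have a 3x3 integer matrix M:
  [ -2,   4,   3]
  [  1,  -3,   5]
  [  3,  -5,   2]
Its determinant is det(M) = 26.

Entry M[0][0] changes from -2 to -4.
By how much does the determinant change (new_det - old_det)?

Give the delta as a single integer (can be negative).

Answer: -38

Derivation:
Cofactor C_00 = 19
Entry delta = -4 - -2 = -2
Det delta = entry_delta * cofactor = -2 * 19 = -38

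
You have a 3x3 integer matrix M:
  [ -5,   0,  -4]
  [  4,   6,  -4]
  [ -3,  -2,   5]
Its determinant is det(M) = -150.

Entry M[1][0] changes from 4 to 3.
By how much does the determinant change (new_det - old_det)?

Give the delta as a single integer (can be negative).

Answer: -8

Derivation:
Cofactor C_10 = 8
Entry delta = 3 - 4 = -1
Det delta = entry_delta * cofactor = -1 * 8 = -8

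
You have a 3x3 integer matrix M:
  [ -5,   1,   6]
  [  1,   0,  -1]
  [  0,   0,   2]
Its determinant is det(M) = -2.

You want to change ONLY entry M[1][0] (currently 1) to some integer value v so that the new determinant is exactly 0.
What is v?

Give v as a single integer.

Answer: 0

Derivation:
det is linear in entry M[1][0]: det = old_det + (v - 1) * C_10
Cofactor C_10 = -2
Want det = 0: -2 + (v - 1) * -2 = 0
  (v - 1) = 2 / -2 = -1
  v = 1 + (-1) = 0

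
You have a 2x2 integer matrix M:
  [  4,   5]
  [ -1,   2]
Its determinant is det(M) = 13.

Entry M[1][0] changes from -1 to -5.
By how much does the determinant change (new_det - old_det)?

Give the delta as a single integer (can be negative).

Answer: 20

Derivation:
Cofactor C_10 = -5
Entry delta = -5 - -1 = -4
Det delta = entry_delta * cofactor = -4 * -5 = 20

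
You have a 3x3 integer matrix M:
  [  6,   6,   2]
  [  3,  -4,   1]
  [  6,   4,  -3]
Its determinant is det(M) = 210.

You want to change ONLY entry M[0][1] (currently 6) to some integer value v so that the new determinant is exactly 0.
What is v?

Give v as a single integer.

Answer: -8

Derivation:
det is linear in entry M[0][1]: det = old_det + (v - 6) * C_01
Cofactor C_01 = 15
Want det = 0: 210 + (v - 6) * 15 = 0
  (v - 6) = -210 / 15 = -14
  v = 6 + (-14) = -8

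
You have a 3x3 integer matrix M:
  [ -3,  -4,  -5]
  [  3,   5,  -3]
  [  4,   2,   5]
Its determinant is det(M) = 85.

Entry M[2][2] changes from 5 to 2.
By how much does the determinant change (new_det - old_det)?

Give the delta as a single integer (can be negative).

Answer: 9

Derivation:
Cofactor C_22 = -3
Entry delta = 2 - 5 = -3
Det delta = entry_delta * cofactor = -3 * -3 = 9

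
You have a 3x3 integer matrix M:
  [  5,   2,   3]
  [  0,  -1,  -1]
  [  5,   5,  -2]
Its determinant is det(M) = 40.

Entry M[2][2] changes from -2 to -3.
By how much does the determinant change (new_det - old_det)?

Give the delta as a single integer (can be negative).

Cofactor C_22 = -5
Entry delta = -3 - -2 = -1
Det delta = entry_delta * cofactor = -1 * -5 = 5

Answer: 5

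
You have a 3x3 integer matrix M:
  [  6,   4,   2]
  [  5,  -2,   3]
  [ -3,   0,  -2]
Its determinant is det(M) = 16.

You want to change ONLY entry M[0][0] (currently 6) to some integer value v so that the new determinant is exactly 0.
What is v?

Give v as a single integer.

Answer: 2

Derivation:
det is linear in entry M[0][0]: det = old_det + (v - 6) * C_00
Cofactor C_00 = 4
Want det = 0: 16 + (v - 6) * 4 = 0
  (v - 6) = -16 / 4 = -4
  v = 6 + (-4) = 2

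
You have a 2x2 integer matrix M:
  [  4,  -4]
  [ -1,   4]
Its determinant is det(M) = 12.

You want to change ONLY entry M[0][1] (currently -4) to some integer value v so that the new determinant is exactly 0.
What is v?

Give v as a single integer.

Answer: -16

Derivation:
det is linear in entry M[0][1]: det = old_det + (v - -4) * C_01
Cofactor C_01 = 1
Want det = 0: 12 + (v - -4) * 1 = 0
  (v - -4) = -12 / 1 = -12
  v = -4 + (-12) = -16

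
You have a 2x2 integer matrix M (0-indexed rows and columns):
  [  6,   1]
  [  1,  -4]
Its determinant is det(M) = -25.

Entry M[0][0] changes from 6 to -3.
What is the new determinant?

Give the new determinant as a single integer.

det is linear in row 0: changing M[0][0] by delta changes det by delta * cofactor(0,0).
Cofactor C_00 = (-1)^(0+0) * minor(0,0) = -4
Entry delta = -3 - 6 = -9
Det delta = -9 * -4 = 36
New det = -25 + 36 = 11

Answer: 11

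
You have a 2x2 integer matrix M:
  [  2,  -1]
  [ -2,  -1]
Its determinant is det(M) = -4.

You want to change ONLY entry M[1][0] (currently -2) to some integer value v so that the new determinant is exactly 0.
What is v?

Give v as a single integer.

det is linear in entry M[1][0]: det = old_det + (v - -2) * C_10
Cofactor C_10 = 1
Want det = 0: -4 + (v - -2) * 1 = 0
  (v - -2) = 4 / 1 = 4
  v = -2 + (4) = 2

Answer: 2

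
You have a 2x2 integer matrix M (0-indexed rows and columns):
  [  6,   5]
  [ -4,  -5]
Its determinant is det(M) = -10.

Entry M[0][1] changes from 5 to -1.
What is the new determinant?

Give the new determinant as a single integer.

det is linear in row 0: changing M[0][1] by delta changes det by delta * cofactor(0,1).
Cofactor C_01 = (-1)^(0+1) * minor(0,1) = 4
Entry delta = -1 - 5 = -6
Det delta = -6 * 4 = -24
New det = -10 + -24 = -34

Answer: -34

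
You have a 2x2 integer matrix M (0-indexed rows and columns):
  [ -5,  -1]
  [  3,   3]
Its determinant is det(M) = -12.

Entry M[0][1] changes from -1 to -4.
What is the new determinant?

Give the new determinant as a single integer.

Answer: -3

Derivation:
det is linear in row 0: changing M[0][1] by delta changes det by delta * cofactor(0,1).
Cofactor C_01 = (-1)^(0+1) * minor(0,1) = -3
Entry delta = -4 - -1 = -3
Det delta = -3 * -3 = 9
New det = -12 + 9 = -3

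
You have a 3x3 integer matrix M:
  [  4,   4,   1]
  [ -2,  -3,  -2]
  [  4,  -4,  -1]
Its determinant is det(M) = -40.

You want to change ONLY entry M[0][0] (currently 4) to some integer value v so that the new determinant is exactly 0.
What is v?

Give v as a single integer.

Answer: -4

Derivation:
det is linear in entry M[0][0]: det = old_det + (v - 4) * C_00
Cofactor C_00 = -5
Want det = 0: -40 + (v - 4) * -5 = 0
  (v - 4) = 40 / -5 = -8
  v = 4 + (-8) = -4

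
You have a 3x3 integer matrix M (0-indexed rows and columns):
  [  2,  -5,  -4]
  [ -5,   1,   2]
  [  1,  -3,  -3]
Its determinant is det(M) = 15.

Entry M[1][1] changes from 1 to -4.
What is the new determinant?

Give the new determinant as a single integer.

Answer: 25

Derivation:
det is linear in row 1: changing M[1][1] by delta changes det by delta * cofactor(1,1).
Cofactor C_11 = (-1)^(1+1) * minor(1,1) = -2
Entry delta = -4 - 1 = -5
Det delta = -5 * -2 = 10
New det = 15 + 10 = 25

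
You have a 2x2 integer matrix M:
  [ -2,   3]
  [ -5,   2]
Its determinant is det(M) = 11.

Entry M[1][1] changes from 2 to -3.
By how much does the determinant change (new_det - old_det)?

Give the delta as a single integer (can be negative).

Answer: 10

Derivation:
Cofactor C_11 = -2
Entry delta = -3 - 2 = -5
Det delta = entry_delta * cofactor = -5 * -2 = 10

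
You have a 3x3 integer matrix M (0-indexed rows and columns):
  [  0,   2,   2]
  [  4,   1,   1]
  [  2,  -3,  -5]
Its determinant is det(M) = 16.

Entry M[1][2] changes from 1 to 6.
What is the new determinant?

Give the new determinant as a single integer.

Answer: 36

Derivation:
det is linear in row 1: changing M[1][2] by delta changes det by delta * cofactor(1,2).
Cofactor C_12 = (-1)^(1+2) * minor(1,2) = 4
Entry delta = 6 - 1 = 5
Det delta = 5 * 4 = 20
New det = 16 + 20 = 36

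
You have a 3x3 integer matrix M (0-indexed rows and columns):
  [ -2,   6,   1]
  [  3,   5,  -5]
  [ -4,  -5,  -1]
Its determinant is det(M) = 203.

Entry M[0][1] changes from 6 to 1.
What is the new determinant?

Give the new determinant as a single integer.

det is linear in row 0: changing M[0][1] by delta changes det by delta * cofactor(0,1).
Cofactor C_01 = (-1)^(0+1) * minor(0,1) = 23
Entry delta = 1 - 6 = -5
Det delta = -5 * 23 = -115
New det = 203 + -115 = 88

Answer: 88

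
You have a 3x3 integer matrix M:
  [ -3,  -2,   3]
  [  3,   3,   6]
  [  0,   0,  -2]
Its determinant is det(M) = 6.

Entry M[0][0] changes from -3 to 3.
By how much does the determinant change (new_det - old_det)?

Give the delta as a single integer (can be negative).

Cofactor C_00 = -6
Entry delta = 3 - -3 = 6
Det delta = entry_delta * cofactor = 6 * -6 = -36

Answer: -36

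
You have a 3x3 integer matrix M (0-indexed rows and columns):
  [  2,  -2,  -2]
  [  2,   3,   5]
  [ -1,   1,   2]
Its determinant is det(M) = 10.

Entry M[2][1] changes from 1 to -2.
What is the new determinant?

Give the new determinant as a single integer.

det is linear in row 2: changing M[2][1] by delta changes det by delta * cofactor(2,1).
Cofactor C_21 = (-1)^(2+1) * minor(2,1) = -14
Entry delta = -2 - 1 = -3
Det delta = -3 * -14 = 42
New det = 10 + 42 = 52

Answer: 52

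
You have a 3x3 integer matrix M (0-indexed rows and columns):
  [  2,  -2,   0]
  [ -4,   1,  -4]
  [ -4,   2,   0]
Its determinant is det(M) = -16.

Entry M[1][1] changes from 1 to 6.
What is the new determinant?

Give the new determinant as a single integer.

det is linear in row 1: changing M[1][1] by delta changes det by delta * cofactor(1,1).
Cofactor C_11 = (-1)^(1+1) * minor(1,1) = 0
Entry delta = 6 - 1 = 5
Det delta = 5 * 0 = 0
New det = -16 + 0 = -16

Answer: -16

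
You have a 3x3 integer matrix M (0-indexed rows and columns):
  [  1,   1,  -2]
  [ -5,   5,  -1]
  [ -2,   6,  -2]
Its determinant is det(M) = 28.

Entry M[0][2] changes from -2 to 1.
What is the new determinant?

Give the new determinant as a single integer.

det is linear in row 0: changing M[0][2] by delta changes det by delta * cofactor(0,2).
Cofactor C_02 = (-1)^(0+2) * minor(0,2) = -20
Entry delta = 1 - -2 = 3
Det delta = 3 * -20 = -60
New det = 28 + -60 = -32

Answer: -32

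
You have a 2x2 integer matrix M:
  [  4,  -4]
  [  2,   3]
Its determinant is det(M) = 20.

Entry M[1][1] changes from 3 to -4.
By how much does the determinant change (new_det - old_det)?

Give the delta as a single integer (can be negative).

Answer: -28

Derivation:
Cofactor C_11 = 4
Entry delta = -4 - 3 = -7
Det delta = entry_delta * cofactor = -7 * 4 = -28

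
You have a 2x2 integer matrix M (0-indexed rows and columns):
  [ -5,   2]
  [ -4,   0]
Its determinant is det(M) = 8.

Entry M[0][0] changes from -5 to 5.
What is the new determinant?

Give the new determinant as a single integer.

det is linear in row 0: changing M[0][0] by delta changes det by delta * cofactor(0,0).
Cofactor C_00 = (-1)^(0+0) * minor(0,0) = 0
Entry delta = 5 - -5 = 10
Det delta = 10 * 0 = 0
New det = 8 + 0 = 8

Answer: 8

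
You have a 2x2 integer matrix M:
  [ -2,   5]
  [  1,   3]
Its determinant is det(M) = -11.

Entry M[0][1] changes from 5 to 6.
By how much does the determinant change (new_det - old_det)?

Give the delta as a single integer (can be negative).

Answer: -1

Derivation:
Cofactor C_01 = -1
Entry delta = 6 - 5 = 1
Det delta = entry_delta * cofactor = 1 * -1 = -1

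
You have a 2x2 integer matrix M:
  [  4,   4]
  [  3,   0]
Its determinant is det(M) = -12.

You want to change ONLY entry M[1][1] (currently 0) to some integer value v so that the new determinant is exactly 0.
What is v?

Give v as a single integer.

det is linear in entry M[1][1]: det = old_det + (v - 0) * C_11
Cofactor C_11 = 4
Want det = 0: -12 + (v - 0) * 4 = 0
  (v - 0) = 12 / 4 = 3
  v = 0 + (3) = 3

Answer: 3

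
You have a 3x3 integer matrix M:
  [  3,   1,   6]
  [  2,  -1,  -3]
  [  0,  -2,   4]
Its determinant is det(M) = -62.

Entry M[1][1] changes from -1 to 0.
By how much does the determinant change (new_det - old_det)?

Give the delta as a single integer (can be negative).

Answer: 12

Derivation:
Cofactor C_11 = 12
Entry delta = 0 - -1 = 1
Det delta = entry_delta * cofactor = 1 * 12 = 12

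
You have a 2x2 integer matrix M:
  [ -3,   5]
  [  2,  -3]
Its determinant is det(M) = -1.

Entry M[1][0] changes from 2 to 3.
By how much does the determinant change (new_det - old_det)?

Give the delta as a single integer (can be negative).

Cofactor C_10 = -5
Entry delta = 3 - 2 = 1
Det delta = entry_delta * cofactor = 1 * -5 = -5

Answer: -5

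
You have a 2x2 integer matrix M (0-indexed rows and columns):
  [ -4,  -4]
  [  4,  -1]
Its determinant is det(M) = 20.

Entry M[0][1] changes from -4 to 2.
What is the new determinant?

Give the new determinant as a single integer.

det is linear in row 0: changing M[0][1] by delta changes det by delta * cofactor(0,1).
Cofactor C_01 = (-1)^(0+1) * minor(0,1) = -4
Entry delta = 2 - -4 = 6
Det delta = 6 * -4 = -24
New det = 20 + -24 = -4

Answer: -4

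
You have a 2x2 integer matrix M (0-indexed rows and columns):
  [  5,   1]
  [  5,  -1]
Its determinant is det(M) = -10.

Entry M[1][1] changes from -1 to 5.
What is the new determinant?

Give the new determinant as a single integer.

Answer: 20

Derivation:
det is linear in row 1: changing M[1][1] by delta changes det by delta * cofactor(1,1).
Cofactor C_11 = (-1)^(1+1) * minor(1,1) = 5
Entry delta = 5 - -1 = 6
Det delta = 6 * 5 = 30
New det = -10 + 30 = 20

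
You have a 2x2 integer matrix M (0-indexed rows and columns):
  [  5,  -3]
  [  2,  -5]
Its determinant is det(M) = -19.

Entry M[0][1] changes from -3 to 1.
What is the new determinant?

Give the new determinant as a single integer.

det is linear in row 0: changing M[0][1] by delta changes det by delta * cofactor(0,1).
Cofactor C_01 = (-1)^(0+1) * minor(0,1) = -2
Entry delta = 1 - -3 = 4
Det delta = 4 * -2 = -8
New det = -19 + -8 = -27

Answer: -27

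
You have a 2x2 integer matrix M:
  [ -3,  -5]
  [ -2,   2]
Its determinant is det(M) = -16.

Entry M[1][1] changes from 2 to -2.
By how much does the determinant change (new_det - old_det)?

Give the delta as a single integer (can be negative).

Answer: 12

Derivation:
Cofactor C_11 = -3
Entry delta = -2 - 2 = -4
Det delta = entry_delta * cofactor = -4 * -3 = 12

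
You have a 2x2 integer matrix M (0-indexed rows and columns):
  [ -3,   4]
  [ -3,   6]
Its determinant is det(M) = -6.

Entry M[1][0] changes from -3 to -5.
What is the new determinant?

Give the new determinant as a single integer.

det is linear in row 1: changing M[1][0] by delta changes det by delta * cofactor(1,0).
Cofactor C_10 = (-1)^(1+0) * minor(1,0) = -4
Entry delta = -5 - -3 = -2
Det delta = -2 * -4 = 8
New det = -6 + 8 = 2

Answer: 2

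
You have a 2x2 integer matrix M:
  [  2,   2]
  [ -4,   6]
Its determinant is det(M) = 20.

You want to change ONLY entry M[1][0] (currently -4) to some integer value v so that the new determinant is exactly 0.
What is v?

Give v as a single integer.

det is linear in entry M[1][0]: det = old_det + (v - -4) * C_10
Cofactor C_10 = -2
Want det = 0: 20 + (v - -4) * -2 = 0
  (v - -4) = -20 / -2 = 10
  v = -4 + (10) = 6

Answer: 6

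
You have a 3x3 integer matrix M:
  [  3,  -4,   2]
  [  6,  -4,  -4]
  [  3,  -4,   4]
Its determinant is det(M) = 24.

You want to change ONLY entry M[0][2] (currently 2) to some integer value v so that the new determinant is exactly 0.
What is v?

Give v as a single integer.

det is linear in entry M[0][2]: det = old_det + (v - 2) * C_02
Cofactor C_02 = -12
Want det = 0: 24 + (v - 2) * -12 = 0
  (v - 2) = -24 / -12 = 2
  v = 2 + (2) = 4

Answer: 4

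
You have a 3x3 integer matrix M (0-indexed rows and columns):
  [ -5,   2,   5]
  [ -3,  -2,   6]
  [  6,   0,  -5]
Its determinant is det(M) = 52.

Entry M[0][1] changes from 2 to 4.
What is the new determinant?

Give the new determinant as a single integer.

Answer: 94

Derivation:
det is linear in row 0: changing M[0][1] by delta changes det by delta * cofactor(0,1).
Cofactor C_01 = (-1)^(0+1) * minor(0,1) = 21
Entry delta = 4 - 2 = 2
Det delta = 2 * 21 = 42
New det = 52 + 42 = 94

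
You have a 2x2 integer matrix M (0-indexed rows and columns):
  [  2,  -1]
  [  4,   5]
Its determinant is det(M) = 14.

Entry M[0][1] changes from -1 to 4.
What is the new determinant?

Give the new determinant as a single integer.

Answer: -6

Derivation:
det is linear in row 0: changing M[0][1] by delta changes det by delta * cofactor(0,1).
Cofactor C_01 = (-1)^(0+1) * minor(0,1) = -4
Entry delta = 4 - -1 = 5
Det delta = 5 * -4 = -20
New det = 14 + -20 = -6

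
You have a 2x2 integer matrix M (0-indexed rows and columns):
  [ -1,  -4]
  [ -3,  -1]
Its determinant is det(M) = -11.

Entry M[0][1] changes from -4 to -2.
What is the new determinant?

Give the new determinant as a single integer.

Answer: -5

Derivation:
det is linear in row 0: changing M[0][1] by delta changes det by delta * cofactor(0,1).
Cofactor C_01 = (-1)^(0+1) * minor(0,1) = 3
Entry delta = -2 - -4 = 2
Det delta = 2 * 3 = 6
New det = -11 + 6 = -5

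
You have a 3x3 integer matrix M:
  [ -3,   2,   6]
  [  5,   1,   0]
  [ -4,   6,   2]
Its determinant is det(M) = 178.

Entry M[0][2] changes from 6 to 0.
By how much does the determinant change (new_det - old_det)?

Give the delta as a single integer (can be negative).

Cofactor C_02 = 34
Entry delta = 0 - 6 = -6
Det delta = entry_delta * cofactor = -6 * 34 = -204

Answer: -204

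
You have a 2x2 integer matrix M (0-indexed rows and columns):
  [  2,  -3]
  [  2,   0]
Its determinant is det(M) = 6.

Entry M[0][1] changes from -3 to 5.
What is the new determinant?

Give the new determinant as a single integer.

det is linear in row 0: changing M[0][1] by delta changes det by delta * cofactor(0,1).
Cofactor C_01 = (-1)^(0+1) * minor(0,1) = -2
Entry delta = 5 - -3 = 8
Det delta = 8 * -2 = -16
New det = 6 + -16 = -10

Answer: -10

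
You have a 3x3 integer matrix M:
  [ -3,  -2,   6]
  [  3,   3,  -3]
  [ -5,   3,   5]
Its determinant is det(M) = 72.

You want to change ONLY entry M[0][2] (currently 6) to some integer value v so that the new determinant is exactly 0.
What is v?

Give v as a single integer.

Answer: 3

Derivation:
det is linear in entry M[0][2]: det = old_det + (v - 6) * C_02
Cofactor C_02 = 24
Want det = 0: 72 + (v - 6) * 24 = 0
  (v - 6) = -72 / 24 = -3
  v = 6 + (-3) = 3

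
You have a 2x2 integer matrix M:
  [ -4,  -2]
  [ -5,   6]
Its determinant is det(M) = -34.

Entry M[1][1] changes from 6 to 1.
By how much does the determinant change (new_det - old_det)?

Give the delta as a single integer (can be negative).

Answer: 20

Derivation:
Cofactor C_11 = -4
Entry delta = 1 - 6 = -5
Det delta = entry_delta * cofactor = -5 * -4 = 20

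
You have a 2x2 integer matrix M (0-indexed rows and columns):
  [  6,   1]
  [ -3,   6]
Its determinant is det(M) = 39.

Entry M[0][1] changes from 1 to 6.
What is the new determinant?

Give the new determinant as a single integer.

Answer: 54

Derivation:
det is linear in row 0: changing M[0][1] by delta changes det by delta * cofactor(0,1).
Cofactor C_01 = (-1)^(0+1) * minor(0,1) = 3
Entry delta = 6 - 1 = 5
Det delta = 5 * 3 = 15
New det = 39 + 15 = 54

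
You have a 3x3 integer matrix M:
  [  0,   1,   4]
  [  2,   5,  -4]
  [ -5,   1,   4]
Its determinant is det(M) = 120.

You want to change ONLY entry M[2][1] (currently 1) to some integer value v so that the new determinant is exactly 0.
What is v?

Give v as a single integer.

det is linear in entry M[2][1]: det = old_det + (v - 1) * C_21
Cofactor C_21 = 8
Want det = 0: 120 + (v - 1) * 8 = 0
  (v - 1) = -120 / 8 = -15
  v = 1 + (-15) = -14

Answer: -14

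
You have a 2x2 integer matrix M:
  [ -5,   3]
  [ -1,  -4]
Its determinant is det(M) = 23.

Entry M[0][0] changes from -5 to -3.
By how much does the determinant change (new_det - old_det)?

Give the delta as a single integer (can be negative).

Cofactor C_00 = -4
Entry delta = -3 - -5 = 2
Det delta = entry_delta * cofactor = 2 * -4 = -8

Answer: -8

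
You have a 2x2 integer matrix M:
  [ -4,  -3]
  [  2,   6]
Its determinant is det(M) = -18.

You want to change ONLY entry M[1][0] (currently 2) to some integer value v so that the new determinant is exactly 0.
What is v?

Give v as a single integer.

det is linear in entry M[1][0]: det = old_det + (v - 2) * C_10
Cofactor C_10 = 3
Want det = 0: -18 + (v - 2) * 3 = 0
  (v - 2) = 18 / 3 = 6
  v = 2 + (6) = 8

Answer: 8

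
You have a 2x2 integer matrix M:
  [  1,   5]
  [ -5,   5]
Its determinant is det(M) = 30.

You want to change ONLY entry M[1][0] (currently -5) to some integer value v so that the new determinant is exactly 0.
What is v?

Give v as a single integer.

Answer: 1

Derivation:
det is linear in entry M[1][0]: det = old_det + (v - -5) * C_10
Cofactor C_10 = -5
Want det = 0: 30 + (v - -5) * -5 = 0
  (v - -5) = -30 / -5 = 6
  v = -5 + (6) = 1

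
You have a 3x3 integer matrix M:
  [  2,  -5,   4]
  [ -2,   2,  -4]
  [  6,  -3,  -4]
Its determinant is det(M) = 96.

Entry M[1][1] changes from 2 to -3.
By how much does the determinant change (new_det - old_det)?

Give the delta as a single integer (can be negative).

Cofactor C_11 = -32
Entry delta = -3 - 2 = -5
Det delta = entry_delta * cofactor = -5 * -32 = 160

Answer: 160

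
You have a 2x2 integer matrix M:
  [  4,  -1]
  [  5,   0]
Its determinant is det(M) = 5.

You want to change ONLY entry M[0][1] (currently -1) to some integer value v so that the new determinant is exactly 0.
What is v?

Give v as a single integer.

Answer: 0

Derivation:
det is linear in entry M[0][1]: det = old_det + (v - -1) * C_01
Cofactor C_01 = -5
Want det = 0: 5 + (v - -1) * -5 = 0
  (v - -1) = -5 / -5 = 1
  v = -1 + (1) = 0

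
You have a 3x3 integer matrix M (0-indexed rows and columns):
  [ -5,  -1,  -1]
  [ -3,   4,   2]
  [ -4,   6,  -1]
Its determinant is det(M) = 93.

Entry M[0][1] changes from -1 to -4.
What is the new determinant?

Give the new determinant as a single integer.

Answer: 126

Derivation:
det is linear in row 0: changing M[0][1] by delta changes det by delta * cofactor(0,1).
Cofactor C_01 = (-1)^(0+1) * minor(0,1) = -11
Entry delta = -4 - -1 = -3
Det delta = -3 * -11 = 33
New det = 93 + 33 = 126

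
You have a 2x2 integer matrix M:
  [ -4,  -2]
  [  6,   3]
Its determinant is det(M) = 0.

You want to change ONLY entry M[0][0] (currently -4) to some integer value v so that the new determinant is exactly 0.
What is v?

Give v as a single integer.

det is linear in entry M[0][0]: det = old_det + (v - -4) * C_00
Cofactor C_00 = 3
Want det = 0: 0 + (v - -4) * 3 = 0
  (v - -4) = 0 / 3 = 0
  v = -4 + (0) = -4

Answer: -4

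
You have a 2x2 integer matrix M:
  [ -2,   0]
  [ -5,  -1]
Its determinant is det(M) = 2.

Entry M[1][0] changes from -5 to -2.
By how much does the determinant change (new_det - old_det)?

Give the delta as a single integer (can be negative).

Cofactor C_10 = 0
Entry delta = -2 - -5 = 3
Det delta = entry_delta * cofactor = 3 * 0 = 0

Answer: 0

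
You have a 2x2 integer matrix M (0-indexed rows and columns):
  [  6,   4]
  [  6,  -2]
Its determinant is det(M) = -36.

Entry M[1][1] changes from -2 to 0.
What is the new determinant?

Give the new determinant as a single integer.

Answer: -24

Derivation:
det is linear in row 1: changing M[1][1] by delta changes det by delta * cofactor(1,1).
Cofactor C_11 = (-1)^(1+1) * minor(1,1) = 6
Entry delta = 0 - -2 = 2
Det delta = 2 * 6 = 12
New det = -36 + 12 = -24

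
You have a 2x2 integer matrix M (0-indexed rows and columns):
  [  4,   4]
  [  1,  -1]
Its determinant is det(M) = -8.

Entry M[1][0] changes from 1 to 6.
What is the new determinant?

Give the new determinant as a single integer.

Answer: -28

Derivation:
det is linear in row 1: changing M[1][0] by delta changes det by delta * cofactor(1,0).
Cofactor C_10 = (-1)^(1+0) * minor(1,0) = -4
Entry delta = 6 - 1 = 5
Det delta = 5 * -4 = -20
New det = -8 + -20 = -28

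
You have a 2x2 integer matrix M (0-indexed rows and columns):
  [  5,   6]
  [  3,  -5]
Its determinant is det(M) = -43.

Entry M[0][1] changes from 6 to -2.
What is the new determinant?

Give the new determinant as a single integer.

det is linear in row 0: changing M[0][1] by delta changes det by delta * cofactor(0,1).
Cofactor C_01 = (-1)^(0+1) * minor(0,1) = -3
Entry delta = -2 - 6 = -8
Det delta = -8 * -3 = 24
New det = -43 + 24 = -19

Answer: -19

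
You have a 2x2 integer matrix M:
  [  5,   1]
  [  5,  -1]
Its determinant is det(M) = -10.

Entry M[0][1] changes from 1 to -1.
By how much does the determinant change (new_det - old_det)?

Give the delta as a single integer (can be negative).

Answer: 10

Derivation:
Cofactor C_01 = -5
Entry delta = -1 - 1 = -2
Det delta = entry_delta * cofactor = -2 * -5 = 10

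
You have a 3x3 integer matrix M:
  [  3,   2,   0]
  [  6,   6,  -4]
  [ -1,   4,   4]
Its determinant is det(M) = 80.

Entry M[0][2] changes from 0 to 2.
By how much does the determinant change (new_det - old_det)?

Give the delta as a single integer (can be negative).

Cofactor C_02 = 30
Entry delta = 2 - 0 = 2
Det delta = entry_delta * cofactor = 2 * 30 = 60

Answer: 60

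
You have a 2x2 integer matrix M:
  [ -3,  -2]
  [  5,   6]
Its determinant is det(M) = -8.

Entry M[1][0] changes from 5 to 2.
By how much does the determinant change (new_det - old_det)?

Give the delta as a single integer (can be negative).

Cofactor C_10 = 2
Entry delta = 2 - 5 = -3
Det delta = entry_delta * cofactor = -3 * 2 = -6

Answer: -6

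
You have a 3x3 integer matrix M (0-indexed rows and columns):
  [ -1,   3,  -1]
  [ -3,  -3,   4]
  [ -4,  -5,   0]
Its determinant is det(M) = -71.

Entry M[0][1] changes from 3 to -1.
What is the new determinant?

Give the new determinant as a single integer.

Answer: -7

Derivation:
det is linear in row 0: changing M[0][1] by delta changes det by delta * cofactor(0,1).
Cofactor C_01 = (-1)^(0+1) * minor(0,1) = -16
Entry delta = -1 - 3 = -4
Det delta = -4 * -16 = 64
New det = -71 + 64 = -7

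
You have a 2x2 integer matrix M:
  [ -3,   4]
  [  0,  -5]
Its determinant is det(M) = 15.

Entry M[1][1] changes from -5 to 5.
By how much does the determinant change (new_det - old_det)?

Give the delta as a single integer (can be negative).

Cofactor C_11 = -3
Entry delta = 5 - -5 = 10
Det delta = entry_delta * cofactor = 10 * -3 = -30

Answer: -30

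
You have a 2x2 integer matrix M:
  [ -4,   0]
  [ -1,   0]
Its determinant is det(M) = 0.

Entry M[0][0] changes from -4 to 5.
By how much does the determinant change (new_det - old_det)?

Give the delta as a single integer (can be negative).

Answer: 0

Derivation:
Cofactor C_00 = 0
Entry delta = 5 - -4 = 9
Det delta = entry_delta * cofactor = 9 * 0 = 0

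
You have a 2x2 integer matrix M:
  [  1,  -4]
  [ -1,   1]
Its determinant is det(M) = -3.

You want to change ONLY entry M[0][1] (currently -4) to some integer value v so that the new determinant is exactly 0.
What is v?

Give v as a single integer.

Answer: -1

Derivation:
det is linear in entry M[0][1]: det = old_det + (v - -4) * C_01
Cofactor C_01 = 1
Want det = 0: -3 + (v - -4) * 1 = 0
  (v - -4) = 3 / 1 = 3
  v = -4 + (3) = -1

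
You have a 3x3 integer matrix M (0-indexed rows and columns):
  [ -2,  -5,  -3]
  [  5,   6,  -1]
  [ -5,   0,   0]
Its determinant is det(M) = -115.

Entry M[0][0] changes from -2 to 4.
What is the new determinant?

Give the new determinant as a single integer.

det is linear in row 0: changing M[0][0] by delta changes det by delta * cofactor(0,0).
Cofactor C_00 = (-1)^(0+0) * minor(0,0) = 0
Entry delta = 4 - -2 = 6
Det delta = 6 * 0 = 0
New det = -115 + 0 = -115

Answer: -115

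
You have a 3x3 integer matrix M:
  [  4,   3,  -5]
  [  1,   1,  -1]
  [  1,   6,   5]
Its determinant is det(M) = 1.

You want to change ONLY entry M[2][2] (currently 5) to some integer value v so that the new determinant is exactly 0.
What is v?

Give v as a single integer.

Answer: 4

Derivation:
det is linear in entry M[2][2]: det = old_det + (v - 5) * C_22
Cofactor C_22 = 1
Want det = 0: 1 + (v - 5) * 1 = 0
  (v - 5) = -1 / 1 = -1
  v = 5 + (-1) = 4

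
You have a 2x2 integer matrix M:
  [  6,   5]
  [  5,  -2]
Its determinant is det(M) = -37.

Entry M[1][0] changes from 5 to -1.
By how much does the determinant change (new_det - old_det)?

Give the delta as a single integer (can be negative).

Cofactor C_10 = -5
Entry delta = -1 - 5 = -6
Det delta = entry_delta * cofactor = -6 * -5 = 30

Answer: 30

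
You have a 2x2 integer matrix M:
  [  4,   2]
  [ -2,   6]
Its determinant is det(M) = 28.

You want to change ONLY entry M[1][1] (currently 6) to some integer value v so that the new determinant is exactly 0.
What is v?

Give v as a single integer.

Answer: -1

Derivation:
det is linear in entry M[1][1]: det = old_det + (v - 6) * C_11
Cofactor C_11 = 4
Want det = 0: 28 + (v - 6) * 4 = 0
  (v - 6) = -28 / 4 = -7
  v = 6 + (-7) = -1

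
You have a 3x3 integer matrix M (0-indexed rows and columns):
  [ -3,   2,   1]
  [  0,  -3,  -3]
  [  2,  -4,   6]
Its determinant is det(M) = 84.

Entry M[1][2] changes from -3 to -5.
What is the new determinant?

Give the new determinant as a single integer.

det is linear in row 1: changing M[1][2] by delta changes det by delta * cofactor(1,2).
Cofactor C_12 = (-1)^(1+2) * minor(1,2) = -8
Entry delta = -5 - -3 = -2
Det delta = -2 * -8 = 16
New det = 84 + 16 = 100

Answer: 100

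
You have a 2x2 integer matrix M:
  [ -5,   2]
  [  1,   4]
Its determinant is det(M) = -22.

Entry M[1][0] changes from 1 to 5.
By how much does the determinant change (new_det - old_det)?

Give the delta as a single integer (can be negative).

Cofactor C_10 = -2
Entry delta = 5 - 1 = 4
Det delta = entry_delta * cofactor = 4 * -2 = -8

Answer: -8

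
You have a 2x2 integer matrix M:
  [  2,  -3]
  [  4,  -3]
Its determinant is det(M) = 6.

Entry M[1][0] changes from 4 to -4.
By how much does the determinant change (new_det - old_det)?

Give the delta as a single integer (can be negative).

Cofactor C_10 = 3
Entry delta = -4 - 4 = -8
Det delta = entry_delta * cofactor = -8 * 3 = -24

Answer: -24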